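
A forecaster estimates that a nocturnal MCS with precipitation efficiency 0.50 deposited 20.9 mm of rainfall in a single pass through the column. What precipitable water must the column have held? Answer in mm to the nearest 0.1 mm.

PW = rainfall / ε = 20.9 / 0.50 = 41.8 mm.

PW ≈ 41.8 mm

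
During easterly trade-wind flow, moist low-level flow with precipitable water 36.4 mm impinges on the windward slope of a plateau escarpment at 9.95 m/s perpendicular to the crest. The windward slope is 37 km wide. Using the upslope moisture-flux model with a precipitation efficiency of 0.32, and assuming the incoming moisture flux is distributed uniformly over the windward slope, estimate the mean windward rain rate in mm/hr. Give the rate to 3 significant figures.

Incoming column moisture flux per unit ridge length: F = V × PW = 9.95 × 36.4 = 362.18 mm·m/s.
Spread over the 37 km slope with efficiency ε = 0.32: R = ε·F/W = 0.32 × 362.18 / 37000 m = 3.132e-03 mm/s.
R = 3.132e-03 × 3600 = 11.3 mm/hr.

R ≈ 11.3 mm/hr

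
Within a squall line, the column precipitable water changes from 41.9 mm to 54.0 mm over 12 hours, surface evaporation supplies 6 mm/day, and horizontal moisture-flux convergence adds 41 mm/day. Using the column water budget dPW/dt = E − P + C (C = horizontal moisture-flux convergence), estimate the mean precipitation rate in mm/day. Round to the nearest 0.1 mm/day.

P ≈ 22.8 mm/day

dPW/dt = (54.0 − 41.9) mm / (12/24 day) = +24.200 mm/day.
P = E + C − dPW/dt = 6 + (41) − (+24.200) = 22.8 mm/day.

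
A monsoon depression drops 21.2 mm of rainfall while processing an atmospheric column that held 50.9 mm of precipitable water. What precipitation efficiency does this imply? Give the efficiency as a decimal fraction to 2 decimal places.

ε = rainfall / PW = 21.2 / 50.9 = 0.42.

ε ≈ 0.42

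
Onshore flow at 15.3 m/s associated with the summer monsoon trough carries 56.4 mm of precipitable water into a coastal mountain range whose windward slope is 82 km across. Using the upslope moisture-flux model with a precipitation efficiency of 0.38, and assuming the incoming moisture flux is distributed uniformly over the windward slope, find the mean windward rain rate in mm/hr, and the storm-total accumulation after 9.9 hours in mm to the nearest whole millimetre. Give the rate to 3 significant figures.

R ≈ 14.4 mm/hr; total ≈ 143 mm

Incoming column moisture flux per unit ridge length: F = V × PW = 15.3 × 56.4 = 862.92 mm·m/s.
Spread over the 82 km slope with efficiency ε = 0.38: R = ε·F/W = 0.38 × 862.92 / 82000 m = 3.999e-03 mm/s.
R = 3.999e-03 × 3600 = 14.4 mm/hr.
Over 9.9 h: total = 14.4 × 9.9 = 142.56 ≈ 143 mm.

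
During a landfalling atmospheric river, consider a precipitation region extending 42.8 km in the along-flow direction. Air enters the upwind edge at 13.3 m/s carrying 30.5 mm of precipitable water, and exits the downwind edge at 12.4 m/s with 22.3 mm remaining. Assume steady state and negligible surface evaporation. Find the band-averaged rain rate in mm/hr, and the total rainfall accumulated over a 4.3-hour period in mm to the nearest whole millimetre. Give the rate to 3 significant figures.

R ≈ 10.9 mm/hr; total ≈ 47 mm

Column moisture flux per unit crosswind length is F = V × PW.
Inflow: F_in = 13.3 × 30.5 = 405.65 mm·m/s
Outflow: F_out = 12.4 × 22.3 = 276.52 mm·m/s
Steady-state rate R = (F_in − F_out)/L = (405.65 − 276.52) / 42800 m = 3.017e-03 mm/s.
R = 3.017e-03 × 3600 = 10.9 mm/hr.
Over 4.3 h: total = 10.9 × 4.3 = 46.87 ≈ 47 mm.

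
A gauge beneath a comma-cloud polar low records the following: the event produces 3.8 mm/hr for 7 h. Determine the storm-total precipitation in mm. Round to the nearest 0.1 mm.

Total = Σ Rᵢ Δtᵢ = 3.8 × 7
      = 26.6 = 26.6 mm.

total ≈ 26.6 mm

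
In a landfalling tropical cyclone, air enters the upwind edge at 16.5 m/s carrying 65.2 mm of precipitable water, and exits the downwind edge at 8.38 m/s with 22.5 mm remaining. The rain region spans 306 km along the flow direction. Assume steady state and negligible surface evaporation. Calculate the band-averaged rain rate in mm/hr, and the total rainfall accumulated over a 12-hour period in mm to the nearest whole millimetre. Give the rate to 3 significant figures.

Column moisture flux per unit crosswind length is F = V × PW.
Inflow: F_in = 16.5 × 65.2 = 1075.8 mm·m/s
Outflow: F_out = 8.38 × 22.5 = 188.55 mm·m/s
Steady-state rate R = (F_in − F_out)/L = (1075.8 − 188.55) / 306000 m = 2.900e-03 mm/s.
R = 2.900e-03 × 3600 = 10.4 mm/hr.
Over 12 h: total = 10.4 × 12 = 124.8 ≈ 125 mm.

R ≈ 10.4 mm/hr; total ≈ 125 mm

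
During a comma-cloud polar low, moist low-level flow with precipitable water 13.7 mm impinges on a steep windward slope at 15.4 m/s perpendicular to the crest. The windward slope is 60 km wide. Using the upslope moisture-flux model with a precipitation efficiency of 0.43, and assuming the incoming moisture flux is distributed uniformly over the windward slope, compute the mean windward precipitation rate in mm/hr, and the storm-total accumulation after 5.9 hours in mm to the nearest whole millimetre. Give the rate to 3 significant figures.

R ≈ 5.44 mm/hr; total ≈ 32 mm

Incoming column moisture flux per unit ridge length: F = V × PW = 15.4 × 13.7 = 210.98 mm·m/s.
Spread over the 60 km slope with efficiency ε = 0.43: R = ε·F/W = 0.43 × 210.98 / 60000 m = 1.512e-03 mm/s.
R = 1.512e-03 × 3600 = 5.44 mm/hr.
Over 5.9 h: total = 5.44 × 5.9 = 32.096 ≈ 32 mm.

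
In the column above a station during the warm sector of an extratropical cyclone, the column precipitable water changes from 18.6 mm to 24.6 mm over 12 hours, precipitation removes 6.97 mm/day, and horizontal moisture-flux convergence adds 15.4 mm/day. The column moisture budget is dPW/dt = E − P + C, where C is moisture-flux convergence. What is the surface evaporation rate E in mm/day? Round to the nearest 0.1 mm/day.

dPW/dt = (24.6 − 18.6) mm / (12/24 day) = +12.000 mm/day.
E = dPW/dt + P − C = (+12.000) + 6.97 − (15.4) = 3.6 mm/day.

E ≈ 3.6 mm/day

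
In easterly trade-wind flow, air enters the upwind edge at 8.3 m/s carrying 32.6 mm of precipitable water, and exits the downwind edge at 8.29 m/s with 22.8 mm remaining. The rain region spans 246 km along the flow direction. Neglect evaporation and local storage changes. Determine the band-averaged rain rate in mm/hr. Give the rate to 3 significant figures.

R ≈ 1.19 mm/hr

Column moisture flux per unit crosswind length is F = V × PW.
Inflow: F_in = 8.3 × 32.6 = 270.58 mm·m/s
Outflow: F_out = 8.29 × 22.8 = 189.012 mm·m/s
Steady-state rate R = (F_in − F_out)/L = (270.58 − 189.012) / 246000 m = 3.316e-04 mm/s.
R = 3.316e-04 × 3600 = 1.19 mm/hr.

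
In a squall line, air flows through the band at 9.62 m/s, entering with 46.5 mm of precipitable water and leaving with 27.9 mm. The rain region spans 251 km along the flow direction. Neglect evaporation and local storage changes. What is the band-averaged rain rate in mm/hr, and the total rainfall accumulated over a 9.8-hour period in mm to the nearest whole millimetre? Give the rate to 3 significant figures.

R ≈ 2.57 mm/hr; total ≈ 25 mm

Column moisture flux per unit crosswind length is F = V × PW.
Inflow: F_in = 9.62 × 46.5 = 447.33 mm·m/s
Outflow: F_out = 9.62 × 27.9 = 268.398 mm·m/s
Steady-state rate R = (F_in − F_out)/L = (447.33 − 268.398) / 251000 m = 7.129e-04 mm/s.
R = 7.129e-04 × 3600 = 2.57 mm/hr.
Over 9.8 h: total = 2.57 × 9.8 = 25.186 ≈ 25 mm.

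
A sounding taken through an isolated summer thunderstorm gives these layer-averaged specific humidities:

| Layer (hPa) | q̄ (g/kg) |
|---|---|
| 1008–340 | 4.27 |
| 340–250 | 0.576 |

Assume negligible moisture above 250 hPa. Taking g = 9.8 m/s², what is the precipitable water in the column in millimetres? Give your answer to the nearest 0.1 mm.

Precipitable water is the column-integrated vapour mass per unit area: PW = (1/g) Σ q̄ Δp, with q in kg/kg and Δp in Pa (1 kg/m² of water = 1 mm).
Layer 1008–340 hPa: Δp = 668 hPa = 66800 Pa, q̄ = 0.00427 kg/kg → 0.00427 × 66800 / 9.8 = 29.11 mm
Layer 340–250 hPa: Δp = 90 hPa = 9000 Pa, q̄ = 0.000576 kg/kg → 0.000576 × 9000 / 9.8 = 0.53 mm
PW = 29.11 + 0.53 = 29.64 ≈ 29.6 mm.

PW ≈ 29.6 mm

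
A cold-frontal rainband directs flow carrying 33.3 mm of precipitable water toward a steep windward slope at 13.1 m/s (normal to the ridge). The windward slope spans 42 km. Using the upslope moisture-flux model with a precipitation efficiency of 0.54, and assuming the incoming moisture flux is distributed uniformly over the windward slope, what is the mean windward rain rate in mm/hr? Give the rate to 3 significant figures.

Incoming column moisture flux per unit ridge length: F = V × PW = 13.1 × 33.3 = 436.23 mm·m/s.
Spread over the 42 km slope with efficiency ε = 0.54: R = ε·F/W = 0.54 × 436.23 / 42000 m = 5.609e-03 mm/s.
R = 5.609e-03 × 3600 = 20.2 mm/hr.

R ≈ 20.2 mm/hr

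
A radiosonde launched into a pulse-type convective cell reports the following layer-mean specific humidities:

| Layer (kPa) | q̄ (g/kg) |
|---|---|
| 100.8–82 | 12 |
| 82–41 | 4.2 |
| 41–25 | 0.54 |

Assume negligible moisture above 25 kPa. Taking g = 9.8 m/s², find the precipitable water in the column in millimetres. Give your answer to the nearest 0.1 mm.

Precipitable water is the column-integrated vapour mass per unit area: PW = (1/g) Σ q̄ Δp, with q in kg/kg and Δp in Pa (1 kg/m² of water = 1 mm).
Layer 100.8–82 kPa: Δp = 188 hPa = 18800 Pa, q̄ = 0.012 kg/kg → 0.012 × 18800 / 9.8 = 23.02 mm
Layer 82–41 kPa: Δp = 410 hPa = 41000 Pa, q̄ = 0.0042 kg/kg → 0.0042 × 41000 / 9.8 = 17.57 mm
Layer 41–25 kPa: Δp = 160 hPa = 16000 Pa, q̄ = 0.00054 kg/kg → 0.00054 × 16000 / 9.8 = 0.88 mm
PW = 23.02 + 17.57 + 0.88 = 41.47 ≈ 41.5 mm.

PW ≈ 41.5 mm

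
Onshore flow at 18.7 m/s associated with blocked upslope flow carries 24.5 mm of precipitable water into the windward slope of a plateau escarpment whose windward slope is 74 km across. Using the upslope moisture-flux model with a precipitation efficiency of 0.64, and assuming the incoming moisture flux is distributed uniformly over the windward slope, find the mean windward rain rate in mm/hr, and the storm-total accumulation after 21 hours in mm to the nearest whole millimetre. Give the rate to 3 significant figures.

R ≈ 14.3 mm/hr; total ≈ 300 mm

Incoming column moisture flux per unit ridge length: F = V × PW = 18.7 × 24.5 = 458.15 mm·m/s.
Spread over the 74 km slope with efficiency ε = 0.64: R = ε·F/W = 0.64 × 458.15 / 74000 m = 3.962e-03 mm/s.
R = 3.962e-03 × 3600 = 14.3 mm/hr.
Over 21 h: total = 14.3 × 21 = 300.3 ≈ 300 mm.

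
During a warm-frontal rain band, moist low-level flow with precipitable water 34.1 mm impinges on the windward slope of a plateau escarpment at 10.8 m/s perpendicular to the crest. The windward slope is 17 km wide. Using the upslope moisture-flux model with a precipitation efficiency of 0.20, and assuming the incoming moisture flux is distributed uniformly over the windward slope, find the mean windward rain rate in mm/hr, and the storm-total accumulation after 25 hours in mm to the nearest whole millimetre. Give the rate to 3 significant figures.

R ≈ 15.6 mm/hr; total ≈ 390 mm

Incoming column moisture flux per unit ridge length: F = V × PW = 10.8 × 34.1 = 368.28 mm·m/s.
Spread over the 17 km slope with efficiency ε = 0.20: R = ε·F/W = 0.20 × 368.28 / 17000 m = 4.333e-03 mm/s.
R = 4.333e-03 × 3600 = 15.6 mm/hr.
Over 25 h: total = 15.6 × 25 = 390 mm.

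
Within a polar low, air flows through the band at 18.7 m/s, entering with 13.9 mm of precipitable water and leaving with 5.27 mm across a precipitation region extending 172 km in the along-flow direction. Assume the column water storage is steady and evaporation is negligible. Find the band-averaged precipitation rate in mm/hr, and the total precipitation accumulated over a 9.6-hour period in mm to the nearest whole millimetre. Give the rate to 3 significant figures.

R ≈ 3.38 mm/hr; total ≈ 32 mm

Column moisture flux per unit crosswind length is F = V × PW.
Inflow: F_in = 18.7 × 13.9 = 259.93 mm·m/s
Outflow: F_out = 18.7 × 5.27 = 98.549 mm·m/s
Steady-state rate R = (F_in − F_out)/L = (259.93 − 98.549) / 172000 m = 9.383e-04 mm/s.
R = 9.383e-04 × 3600 = 3.38 mm/hr.
Over 9.6 h: total = 3.38 × 9.6 = 32.448 ≈ 32 mm.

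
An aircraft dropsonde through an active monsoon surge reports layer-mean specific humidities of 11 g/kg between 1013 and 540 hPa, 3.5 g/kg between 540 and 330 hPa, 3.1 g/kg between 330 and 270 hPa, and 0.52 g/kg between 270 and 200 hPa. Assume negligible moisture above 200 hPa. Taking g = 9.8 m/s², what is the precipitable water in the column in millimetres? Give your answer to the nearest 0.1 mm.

PW ≈ 62.9 mm

Precipitable water is the column-integrated vapour mass per unit area: PW = (1/g) Σ q̄ Δp, with q in kg/kg and Δp in Pa (1 kg/m² of water = 1 mm).
Layer 1013–540 hPa: Δp = 473 hPa = 47300 Pa, q̄ = 0.011 kg/kg → 0.011 × 47300 / 9.8 = 53.09 mm
Layer 540–330 hPa: Δp = 210 hPa = 21000 Pa, q̄ = 0.0035 kg/kg → 0.0035 × 21000 / 9.8 = 7.50 mm
Layer 330–270 hPa: Δp = 60 hPa = 6000 Pa, q̄ = 0.0031 kg/kg → 0.0031 × 6000 / 9.8 = 1.90 mm
Layer 270–200 hPa: Δp = 70 hPa = 7000 Pa, q̄ = 0.00052 kg/kg → 0.00052 × 7000 / 9.8 = 0.37 mm
PW = 53.09 + 7.50 + 1.90 + 0.37 = 62.86 ≈ 62.9 mm.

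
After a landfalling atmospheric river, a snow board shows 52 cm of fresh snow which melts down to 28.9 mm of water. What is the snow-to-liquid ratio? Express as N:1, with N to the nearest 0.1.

ratio ≈ 18.0

Ratio = snow depth / SWE = 520 mm / 28.9 mm = 18.0, i.e. 18.0:1.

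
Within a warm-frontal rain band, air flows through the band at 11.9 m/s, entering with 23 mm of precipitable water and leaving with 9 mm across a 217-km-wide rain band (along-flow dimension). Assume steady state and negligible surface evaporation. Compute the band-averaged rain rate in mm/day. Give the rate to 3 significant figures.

R ≈ 66.3 mm/day

Column moisture flux per unit crosswind length is F = V × PW.
Inflow: F_in = 11.9 × 23 = 273.7 mm·m/s
Outflow: F_out = 11.9 × 9 = 107.1 mm·m/s
Steady-state rate R = (F_in − F_out)/L = (273.7 − 107.1) / 217000 m = 7.677e-04 mm/s.
R = 7.677e-04 × 3600 × 24 = 66.3 mm/day.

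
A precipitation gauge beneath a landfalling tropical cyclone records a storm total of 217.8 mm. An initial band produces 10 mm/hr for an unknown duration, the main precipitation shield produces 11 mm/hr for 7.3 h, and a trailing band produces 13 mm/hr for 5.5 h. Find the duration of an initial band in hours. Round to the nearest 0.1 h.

Known phases: 11 × 7.3 + 13 × 5.5 = 80.3 + 71.5 = 151.8 mm.
Remaining depth = 217.8 − 151.8 = 66 mm.
Duration = 66 / 10 = 6.6 h.

duration ≈ 6.6 h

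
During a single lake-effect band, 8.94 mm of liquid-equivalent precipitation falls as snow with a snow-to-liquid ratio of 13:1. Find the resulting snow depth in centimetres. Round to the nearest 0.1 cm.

snow depth ≈ 11.6 cm

Snow depth = liquid × ratio = 8.94 mm × 13 = 116.22 mm = 11.6 cm.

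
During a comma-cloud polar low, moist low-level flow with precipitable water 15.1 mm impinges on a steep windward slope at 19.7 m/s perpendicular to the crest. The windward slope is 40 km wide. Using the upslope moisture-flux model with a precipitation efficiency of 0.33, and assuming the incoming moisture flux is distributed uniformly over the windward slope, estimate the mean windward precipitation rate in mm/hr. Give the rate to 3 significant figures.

R ≈ 8.83 mm/hr

Incoming column moisture flux per unit ridge length: F = V × PW = 19.7 × 15.1 = 297.47 mm·m/s.
Spread over the 40 km slope with efficiency ε = 0.33: R = ε·F/W = 0.33 × 297.47 / 40000 m = 2.454e-03 mm/s.
R = 2.454e-03 × 3600 = 8.83 mm/hr.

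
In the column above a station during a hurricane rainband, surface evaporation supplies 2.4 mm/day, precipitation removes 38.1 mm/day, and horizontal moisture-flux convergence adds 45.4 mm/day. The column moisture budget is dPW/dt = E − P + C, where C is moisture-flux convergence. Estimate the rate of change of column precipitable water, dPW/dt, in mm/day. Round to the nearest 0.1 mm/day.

dPW/dt ≈ 9.7 mm/day

dPW/dt = E − P + C = 2.4 − 38.1 + (45.4) = 9.7 mm/day.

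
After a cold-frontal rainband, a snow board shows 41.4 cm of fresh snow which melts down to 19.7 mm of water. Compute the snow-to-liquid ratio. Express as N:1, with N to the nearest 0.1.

ratio ≈ 21.0

Ratio = snow depth / SWE = 414 mm / 19.7 mm = 21.0, i.e. 21.0:1.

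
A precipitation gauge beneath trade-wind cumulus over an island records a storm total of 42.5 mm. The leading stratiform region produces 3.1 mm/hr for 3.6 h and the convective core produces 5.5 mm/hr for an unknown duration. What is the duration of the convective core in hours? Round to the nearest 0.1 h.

duration ≈ 5.7 h

Known phases: 3.1 × 3.6 = 11.16 mm.
Remaining depth = 42.5 − 11.16 = 31.34 mm.
Duration = 31.34 / 5.5 = 5.7 h.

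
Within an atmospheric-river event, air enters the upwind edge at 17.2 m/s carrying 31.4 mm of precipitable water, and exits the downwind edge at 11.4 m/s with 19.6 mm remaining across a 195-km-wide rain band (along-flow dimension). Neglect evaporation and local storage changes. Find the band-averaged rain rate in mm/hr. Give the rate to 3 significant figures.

Column moisture flux per unit crosswind length is F = V × PW.
Inflow: F_in = 17.2 × 31.4 = 540.08 mm·m/s
Outflow: F_out = 11.4 × 19.6 = 223.44 mm·m/s
Steady-state rate R = (F_in − F_out)/L = (540.08 − 223.44) / 195000 m = 1.624e-03 mm/s.
R = 1.624e-03 × 3600 = 5.85 mm/hr.

R ≈ 5.85 mm/hr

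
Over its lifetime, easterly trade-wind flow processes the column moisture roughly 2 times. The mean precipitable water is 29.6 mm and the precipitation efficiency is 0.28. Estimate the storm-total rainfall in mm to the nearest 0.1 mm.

rainfall ≈ 16.6 mm

Each cycle deposits ε × PW = 0.28 × 29.6 = 8.288 mm.
Over 2 cycles: 2 × 8.288 = 16.6 mm.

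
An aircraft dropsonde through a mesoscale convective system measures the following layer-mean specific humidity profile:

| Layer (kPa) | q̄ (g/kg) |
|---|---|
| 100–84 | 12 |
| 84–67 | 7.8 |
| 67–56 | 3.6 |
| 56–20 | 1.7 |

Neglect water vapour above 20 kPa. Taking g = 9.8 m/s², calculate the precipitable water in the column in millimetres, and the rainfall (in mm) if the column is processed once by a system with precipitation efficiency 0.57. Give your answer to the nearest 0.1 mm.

Precipitable water is the column-integrated vapour mass per unit area: PW = (1/g) Σ q̄ Δp, with q in kg/kg and Δp in Pa (1 kg/m² of water = 1 mm).
Layer 100–84 kPa: Δp = 160 hPa = 16000 Pa, q̄ = 0.012 kg/kg → 0.012 × 16000 / 9.8 = 19.59 mm
Layer 84–67 kPa: Δp = 170 hPa = 17000 Pa, q̄ = 0.0078 kg/kg → 0.0078 × 17000 / 9.8 = 13.53 mm
Layer 67–56 kPa: Δp = 110 hPa = 11000 Pa, q̄ = 0.0036 kg/kg → 0.0036 × 11000 / 9.8 = 4.04 mm
Layer 56–20 kPa: Δp = 360 hPa = 36000 Pa, q̄ = 0.0017 kg/kg → 0.0017 × 36000 / 9.8 = 6.24 mm
PW = 19.59 + 13.53 + 4.04 + 6.24 = 43.40 ≈ 43.4 mm.
Rainfall = ε × PW = 0.57 × 43.4 = 24.7 mm.

PW ≈ 43.4 mm; rainfall ≈ 24.7 mm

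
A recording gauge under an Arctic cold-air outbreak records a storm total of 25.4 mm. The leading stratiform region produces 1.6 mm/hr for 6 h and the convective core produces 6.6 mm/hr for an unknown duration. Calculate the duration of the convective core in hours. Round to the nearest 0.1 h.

Known phases: 1.6 × 6 = 9.6 mm.
Remaining depth = 25.4 − 9.6 = 15.8 mm.
Duration = 15.8 / 6.6 = 2.4 h.

duration ≈ 2.4 h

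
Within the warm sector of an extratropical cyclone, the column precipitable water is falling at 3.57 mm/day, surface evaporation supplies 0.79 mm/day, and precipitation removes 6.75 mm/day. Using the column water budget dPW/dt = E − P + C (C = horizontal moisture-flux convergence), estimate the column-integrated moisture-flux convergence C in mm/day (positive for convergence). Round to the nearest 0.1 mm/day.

dPW/dt = -3.57 mm/day.
C = dPW/dt − E + P = (-3.57) − 0.79 + 6.75 = 2.4 mm/day.

C ≈ 2.4 mm/day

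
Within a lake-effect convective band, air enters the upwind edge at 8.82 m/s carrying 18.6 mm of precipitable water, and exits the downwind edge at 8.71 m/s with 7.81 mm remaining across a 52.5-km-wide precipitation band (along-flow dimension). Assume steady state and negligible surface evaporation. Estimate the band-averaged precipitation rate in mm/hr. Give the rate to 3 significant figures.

Column moisture flux per unit crosswind length is F = V × PW.
Inflow: F_in = 8.82 × 18.6 = 164.052 mm·m/s
Outflow: F_out = 8.71 × 7.81 = 68.0251 mm·m/s
Steady-state rate R = (F_in − F_out)/L = (164.052 − 68.0251) / 52500 m = 1.829e-03 mm/s.
R = 1.829e-03 × 3600 = 6.58 mm/hr.

R ≈ 6.58 mm/hr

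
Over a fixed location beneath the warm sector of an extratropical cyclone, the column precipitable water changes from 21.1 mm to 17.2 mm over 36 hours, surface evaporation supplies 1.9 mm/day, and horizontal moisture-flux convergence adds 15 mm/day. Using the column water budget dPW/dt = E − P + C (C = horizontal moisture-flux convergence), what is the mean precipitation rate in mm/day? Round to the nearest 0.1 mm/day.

P ≈ 19.5 mm/day

dPW/dt = (17.2 − 21.1) mm / (36/24 day) = -2.600 mm/day.
P = E + C − dPW/dt = 1.9 + (15) − (-2.600) = 19.5 mm/day.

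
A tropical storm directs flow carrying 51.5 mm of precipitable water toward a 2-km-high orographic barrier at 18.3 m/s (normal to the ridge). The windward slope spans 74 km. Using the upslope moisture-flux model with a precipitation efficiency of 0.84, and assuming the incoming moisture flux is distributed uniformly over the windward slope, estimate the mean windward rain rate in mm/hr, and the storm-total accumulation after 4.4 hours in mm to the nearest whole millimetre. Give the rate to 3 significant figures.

Incoming column moisture flux per unit ridge length: F = V × PW = 18.3 × 51.5 = 942.45 mm·m/s.
Spread over the 74 km slope with efficiency ε = 0.84: R = ε·F/W = 0.84 × 942.45 / 74000 m = 1.070e-02 mm/s.
R = 1.070e-02 × 3600 = 38.5 mm/hr.
Over 4.4 h: total = 38.5 × 4.4 = 169.4 ≈ 169 mm.

R ≈ 38.5 mm/hr; total ≈ 169 mm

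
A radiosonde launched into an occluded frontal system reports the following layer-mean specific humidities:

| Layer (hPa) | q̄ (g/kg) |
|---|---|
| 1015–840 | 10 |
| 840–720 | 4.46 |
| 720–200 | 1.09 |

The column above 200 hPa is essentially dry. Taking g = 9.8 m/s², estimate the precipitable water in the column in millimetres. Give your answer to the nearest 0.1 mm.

PW ≈ 29.1 mm

Precipitable water is the column-integrated vapour mass per unit area: PW = (1/g) Σ q̄ Δp, with q in kg/kg and Δp in Pa (1 kg/m² of water = 1 mm).
Layer 1015–840 hPa: Δp = 175 hPa = 17500 Pa, q̄ = 0.01 kg/kg → 0.01 × 17500 / 9.8 = 17.86 mm
Layer 840–720 hPa: Δp = 120 hPa = 12000 Pa, q̄ = 0.00446 kg/kg → 0.00446 × 12000 / 9.8 = 5.46 mm
Layer 720–200 hPa: Δp = 520 hPa = 52000 Pa, q̄ = 0.00109 kg/kg → 0.00109 × 52000 / 9.8 = 5.78 mm
PW = 17.86 + 5.46 + 5.78 = 29.10 ≈ 29.1 mm.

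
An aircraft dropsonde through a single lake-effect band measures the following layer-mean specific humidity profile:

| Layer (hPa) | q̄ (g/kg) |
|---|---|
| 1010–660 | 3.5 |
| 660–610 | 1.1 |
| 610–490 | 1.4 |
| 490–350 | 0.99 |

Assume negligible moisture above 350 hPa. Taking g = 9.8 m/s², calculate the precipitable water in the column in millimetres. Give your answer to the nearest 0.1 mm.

Precipitable water is the column-integrated vapour mass per unit area: PW = (1/g) Σ q̄ Δp, with q in kg/kg and Δp in Pa (1 kg/m² of water = 1 mm).
Layer 1010–660 hPa: Δp = 350 hPa = 35000 Pa, q̄ = 0.0035 kg/kg → 0.0035 × 35000 / 9.8 = 12.50 mm
Layer 660–610 hPa: Δp = 50 hPa = 5000 Pa, q̄ = 0.0011 kg/kg → 0.0011 × 5000 / 9.8 = 0.56 mm
Layer 610–490 hPa: Δp = 120 hPa = 12000 Pa, q̄ = 0.0014 kg/kg → 0.0014 × 12000 / 9.8 = 1.71 mm
Layer 490–350 hPa: Δp = 140 hPa = 14000 Pa, q̄ = 0.00099 kg/kg → 0.00099 × 14000 / 9.8 = 1.41 mm
PW = 12.50 + 0.56 + 1.71 + 1.41 = 16.18 ≈ 16.2 mm.

PW ≈ 16.2 mm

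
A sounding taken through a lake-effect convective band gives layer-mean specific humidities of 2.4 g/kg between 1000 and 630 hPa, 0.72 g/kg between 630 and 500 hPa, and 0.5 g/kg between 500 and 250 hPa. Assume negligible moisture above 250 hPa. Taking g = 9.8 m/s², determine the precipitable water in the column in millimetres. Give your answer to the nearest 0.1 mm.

PW ≈ 11.3 mm

Precipitable water is the column-integrated vapour mass per unit area: PW = (1/g) Σ q̄ Δp, with q in kg/kg and Δp in Pa (1 kg/m² of water = 1 mm).
Layer 1000–630 hPa: Δp = 370 hPa = 37000 Pa, q̄ = 0.0024 kg/kg → 0.0024 × 37000 / 9.8 = 9.06 mm
Layer 630–500 hPa: Δp = 130 hPa = 13000 Pa, q̄ = 0.00072 kg/kg → 0.00072 × 13000 / 9.8 = 0.96 mm
Layer 500–250 hPa: Δp = 250 hPa = 25000 Pa, q̄ = 0.0005 kg/kg → 0.0005 × 25000 / 9.8 = 1.28 mm
PW = 9.06 + 0.96 + 1.28 = 11.30 ≈ 11.3 mm.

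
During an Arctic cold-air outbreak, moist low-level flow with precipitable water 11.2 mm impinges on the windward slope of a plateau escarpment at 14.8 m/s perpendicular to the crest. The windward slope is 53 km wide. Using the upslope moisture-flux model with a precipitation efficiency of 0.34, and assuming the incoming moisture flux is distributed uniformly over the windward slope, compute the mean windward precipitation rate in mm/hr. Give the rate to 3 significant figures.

R ≈ 3.83 mm/hr

Incoming column moisture flux per unit ridge length: F = V × PW = 14.8 × 11.2 = 165.76 mm·m/s.
Spread over the 53 km slope with efficiency ε = 0.34: R = ε·F/W = 0.34 × 165.76 / 53000 m = 1.063e-03 mm/s.
R = 1.063e-03 × 3600 = 3.83 mm/hr.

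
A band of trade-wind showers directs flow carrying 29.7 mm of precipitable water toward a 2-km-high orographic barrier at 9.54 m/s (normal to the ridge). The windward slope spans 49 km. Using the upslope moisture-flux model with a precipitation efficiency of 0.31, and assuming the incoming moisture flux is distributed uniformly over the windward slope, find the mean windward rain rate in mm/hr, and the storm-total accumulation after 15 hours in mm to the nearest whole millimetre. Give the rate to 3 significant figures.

R ≈ 6.45 mm/hr; total ≈ 97 mm

Incoming column moisture flux per unit ridge length: F = V × PW = 9.54 × 29.7 = 283.338 mm·m/s.
Spread over the 49 km slope with efficiency ε = 0.31: R = ε·F/W = 0.31 × 283.338 / 49000 m = 1.793e-03 mm/s.
R = 1.793e-03 × 3600 = 6.45 mm/hr.
Over 15 h: total = 6.45 × 15 = 96.75 ≈ 97 mm.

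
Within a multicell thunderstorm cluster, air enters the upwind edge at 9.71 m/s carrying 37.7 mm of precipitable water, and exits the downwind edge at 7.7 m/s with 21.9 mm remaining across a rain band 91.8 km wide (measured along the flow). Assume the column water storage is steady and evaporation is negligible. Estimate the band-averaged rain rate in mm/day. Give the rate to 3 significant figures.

Column moisture flux per unit crosswind length is F = V × PW.
Inflow: F_in = 9.71 × 37.7 = 366.067 mm·m/s
Outflow: F_out = 7.7 × 21.9 = 168.63 mm·m/s
Steady-state rate R = (F_in − F_out)/L = (366.067 − 168.63) / 91800 m = 2.151e-03 mm/s.
R = 2.151e-03 × 3600 × 24 = 186 mm/day.

R ≈ 186 mm/day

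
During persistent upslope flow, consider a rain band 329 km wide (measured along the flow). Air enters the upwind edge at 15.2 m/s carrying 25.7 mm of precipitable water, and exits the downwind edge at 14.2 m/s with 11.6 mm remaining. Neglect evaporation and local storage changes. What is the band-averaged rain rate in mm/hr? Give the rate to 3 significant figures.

Column moisture flux per unit crosswind length is F = V × PW.
Inflow: F_in = 15.2 × 25.7 = 390.64 mm·m/s
Outflow: F_out = 14.2 × 11.6 = 164.72 mm·m/s
Steady-state rate R = (F_in − F_out)/L = (390.64 − 164.72) / 329000 m = 6.867e-04 mm/s.
R = 6.867e-04 × 3600 = 2.47 mm/hr.

R ≈ 2.47 mm/hr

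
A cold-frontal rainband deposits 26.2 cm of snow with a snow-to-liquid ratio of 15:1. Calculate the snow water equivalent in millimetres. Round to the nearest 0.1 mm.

SWE ≈ 17.5 mm

SWE = snow depth / ratio = 26.2 cm / 15 = 1.747 cm = 17.5 mm.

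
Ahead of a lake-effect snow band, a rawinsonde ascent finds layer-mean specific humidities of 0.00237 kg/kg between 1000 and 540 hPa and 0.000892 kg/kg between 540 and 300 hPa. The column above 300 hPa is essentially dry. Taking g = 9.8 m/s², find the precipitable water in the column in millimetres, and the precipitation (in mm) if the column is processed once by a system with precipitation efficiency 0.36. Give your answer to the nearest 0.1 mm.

Precipitable water is the column-integrated vapour mass per unit area: PW = (1/g) Σ q̄ Δp, with q in kg/kg and Δp in Pa (1 kg/m² of water = 1 mm).
Layer 1000–540 hPa: Δp = 460 hPa = 46000 Pa, q̄ = 0.00237 kg/kg → 0.00237 × 46000 / 9.8 = 11.12 mm
Layer 540–300 hPa: Δp = 240 hPa = 24000 Pa, q̄ = 0.000892 kg/kg → 0.000892 × 24000 / 9.8 = 2.18 mm
PW = 11.12 + 2.18 = 13.30 ≈ 13.3 mm.
Precipitation = ε × PW = 0.36 × 13.3 = 4.8 mm.

PW ≈ 13.3 mm; precipitation ≈ 4.8 mm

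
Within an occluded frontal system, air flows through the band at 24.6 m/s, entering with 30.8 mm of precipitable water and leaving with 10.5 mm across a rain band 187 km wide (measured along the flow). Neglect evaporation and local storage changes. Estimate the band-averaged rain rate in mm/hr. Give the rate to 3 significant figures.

Column moisture flux per unit crosswind length is F = V × PW.
Inflow: F_in = 24.6 × 30.8 = 757.68 mm·m/s
Outflow: F_out = 24.6 × 10.5 = 258.3 mm·m/s
Steady-state rate R = (F_in − F_out)/L = (757.68 − 258.3) / 187000 m = 2.670e-03 mm/s.
R = 2.670e-03 × 3600 = 9.61 mm/hr.

R ≈ 9.61 mm/hr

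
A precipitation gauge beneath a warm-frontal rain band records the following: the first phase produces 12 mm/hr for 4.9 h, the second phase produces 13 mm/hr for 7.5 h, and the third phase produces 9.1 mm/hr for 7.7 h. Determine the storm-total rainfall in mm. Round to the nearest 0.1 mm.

Total = Σ Rᵢ Δtᵢ = 12 × 4.9 + 13 × 7.5 + 9.1 × 7.7
      = 58.8 + 97.5 + 70.07 = 226.4 mm.

total ≈ 226.4 mm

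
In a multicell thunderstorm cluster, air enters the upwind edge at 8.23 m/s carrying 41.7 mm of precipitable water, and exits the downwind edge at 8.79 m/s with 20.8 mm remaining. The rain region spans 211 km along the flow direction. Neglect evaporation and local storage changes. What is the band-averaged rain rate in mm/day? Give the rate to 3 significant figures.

Column moisture flux per unit crosswind length is F = V × PW.
Inflow: F_in = 8.23 × 41.7 = 343.191 mm·m/s
Outflow: F_out = 8.79 × 20.8 = 182.832 mm·m/s
Steady-state rate R = (F_in − F_out)/L = (343.191 − 182.832) / 211000 m = 7.600e-04 mm/s.
R = 7.600e-04 × 3600 × 24 = 65.7 mm/day.

R ≈ 65.7 mm/day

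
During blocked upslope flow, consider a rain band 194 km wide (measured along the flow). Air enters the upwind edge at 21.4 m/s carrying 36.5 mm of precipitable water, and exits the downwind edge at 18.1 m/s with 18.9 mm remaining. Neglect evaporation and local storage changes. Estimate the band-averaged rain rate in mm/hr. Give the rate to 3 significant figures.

R ≈ 8.15 mm/hr

Column moisture flux per unit crosswind length is F = V × PW.
Inflow: F_in = 21.4 × 36.5 = 781.1 mm·m/s
Outflow: F_out = 18.1 × 18.9 = 342.09 mm·m/s
Steady-state rate R = (F_in − F_out)/L = (781.1 − 342.09) / 194000 m = 2.263e-03 mm/s.
R = 2.263e-03 × 3600 = 8.15 mm/hr.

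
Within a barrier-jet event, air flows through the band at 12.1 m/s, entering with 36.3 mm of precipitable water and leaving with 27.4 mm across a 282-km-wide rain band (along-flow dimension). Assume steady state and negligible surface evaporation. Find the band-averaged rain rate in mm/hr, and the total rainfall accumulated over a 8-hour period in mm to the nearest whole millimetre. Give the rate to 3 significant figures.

Column moisture flux per unit crosswind length is F = V × PW.
Inflow: F_in = 12.1 × 36.3 = 439.23 mm·m/s
Outflow: F_out = 12.1 × 27.4 = 331.54 mm·m/s
Steady-state rate R = (F_in − F_out)/L = (439.23 − 331.54) / 282000 m = 3.819e-04 mm/s.
R = 3.819e-04 × 3600 = 1.37 mm/hr.
Over 8 h: total = 1.37 × 8 = 10.96 ≈ 11 mm.

R ≈ 1.37 mm/hr; total ≈ 11 mm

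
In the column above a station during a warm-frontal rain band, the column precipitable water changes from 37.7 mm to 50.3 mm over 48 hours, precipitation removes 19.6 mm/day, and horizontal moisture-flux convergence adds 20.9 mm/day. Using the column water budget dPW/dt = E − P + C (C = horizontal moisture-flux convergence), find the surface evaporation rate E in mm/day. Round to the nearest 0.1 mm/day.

E ≈ 5.0 mm/day

dPW/dt = (50.3 − 37.7) mm / (48/24 day) = +6.300 mm/day.
E = dPW/dt + P − C = (+6.300) + 19.6 − (20.9) = 5.0 mm/day.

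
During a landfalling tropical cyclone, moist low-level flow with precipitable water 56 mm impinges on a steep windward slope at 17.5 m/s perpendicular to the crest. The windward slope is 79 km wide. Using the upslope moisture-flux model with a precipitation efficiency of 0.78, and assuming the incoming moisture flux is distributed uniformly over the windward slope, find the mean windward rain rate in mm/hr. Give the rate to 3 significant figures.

R ≈ 34.8 mm/hr

Incoming column moisture flux per unit ridge length: F = V × PW = 17.5 × 56 = 980 mm·m/s.
Spread over the 79 km slope with efficiency ε = 0.78: R = ε·F/W = 0.78 × 980 / 79000 m = 9.676e-03 mm/s.
R = 9.676e-03 × 3600 = 34.8 mm/hr.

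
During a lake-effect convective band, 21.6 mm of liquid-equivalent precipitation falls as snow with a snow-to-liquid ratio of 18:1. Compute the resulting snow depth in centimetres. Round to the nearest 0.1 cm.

snow depth ≈ 38.9 cm

Snow depth = liquid × ratio = 21.6 mm × 18 = 388.8 mm = 38.9 cm.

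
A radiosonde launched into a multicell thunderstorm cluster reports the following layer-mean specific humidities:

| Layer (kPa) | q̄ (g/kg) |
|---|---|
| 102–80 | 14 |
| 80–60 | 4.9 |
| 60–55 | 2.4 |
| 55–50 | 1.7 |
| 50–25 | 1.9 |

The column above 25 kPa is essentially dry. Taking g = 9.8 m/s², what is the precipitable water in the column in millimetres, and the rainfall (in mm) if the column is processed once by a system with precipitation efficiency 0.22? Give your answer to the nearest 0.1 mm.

Precipitable water is the column-integrated vapour mass per unit area: PW = (1/g) Σ q̄ Δp, with q in kg/kg and Δp in Pa (1 kg/m² of water = 1 mm).
Layer 102–80 kPa: Δp = 220 hPa = 22000 Pa, q̄ = 0.014 kg/kg → 0.014 × 22000 / 9.8 = 31.43 mm
Layer 80–60 kPa: Δp = 200 hPa = 20000 Pa, q̄ = 0.0049 kg/kg → 0.0049 × 20000 / 9.8 = 10.00 mm
Layer 60–55 kPa: Δp = 50 hPa = 5000 Pa, q̄ = 0.0024 kg/kg → 0.0024 × 5000 / 9.8 = 1.22 mm
Layer 55–50 kPa: Δp = 50 hPa = 5000 Pa, q̄ = 0.0017 kg/kg → 0.0017 × 5000 / 9.8 = 0.87 mm
Layer 50–25 kPa: Δp = 250 hPa = 25000 Pa, q̄ = 0.0019 kg/kg → 0.0019 × 25000 / 9.8 = 4.85 mm
PW = 31.43 + 10.00 + 1.22 + 0.87 + 4.85 = 48.37 ≈ 48.4 mm.
Rainfall = ε × PW = 0.22 × 48.4 = 10.6 mm.

PW ≈ 48.4 mm; rainfall ≈ 10.6 mm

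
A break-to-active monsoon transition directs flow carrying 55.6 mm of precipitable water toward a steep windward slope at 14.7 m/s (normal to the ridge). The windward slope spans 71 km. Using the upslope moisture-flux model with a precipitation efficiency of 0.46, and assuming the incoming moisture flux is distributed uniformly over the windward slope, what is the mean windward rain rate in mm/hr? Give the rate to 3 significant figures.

Incoming column moisture flux per unit ridge length: F = V × PW = 14.7 × 55.6 = 817.32 mm·m/s.
Spread over the 71 km slope with efficiency ε = 0.46: R = ε·F/W = 0.46 × 817.32 / 71000 m = 5.295e-03 mm/s.
R = 5.295e-03 × 3600 = 19.1 mm/hr.

R ≈ 19.1 mm/hr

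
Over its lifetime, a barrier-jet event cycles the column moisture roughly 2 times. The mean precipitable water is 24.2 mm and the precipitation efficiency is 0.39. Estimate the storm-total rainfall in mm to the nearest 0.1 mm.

rainfall ≈ 18.9 mm

Each cycle deposits ε × PW = 0.39 × 24.2 = 9.438 mm.
Over 2 cycles: 2 × 9.438 = 18.9 mm.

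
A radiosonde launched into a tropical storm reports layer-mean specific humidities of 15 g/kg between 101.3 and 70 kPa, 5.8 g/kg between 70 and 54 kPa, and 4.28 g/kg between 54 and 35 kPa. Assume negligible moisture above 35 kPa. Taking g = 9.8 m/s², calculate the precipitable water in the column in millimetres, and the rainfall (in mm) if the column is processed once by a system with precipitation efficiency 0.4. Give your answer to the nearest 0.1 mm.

Precipitable water is the column-integrated vapour mass per unit area: PW = (1/g) Σ q̄ Δp, with q in kg/kg and Δp in Pa (1 kg/m² of water = 1 mm).
Layer 101.3–70 kPa: Δp = 313 hPa = 31300 Pa, q̄ = 0.015 kg/kg → 0.015 × 31300 / 9.8 = 47.91 mm
Layer 70–54 kPa: Δp = 160 hPa = 16000 Pa, q̄ = 0.0058 kg/kg → 0.0058 × 16000 / 9.8 = 9.47 mm
Layer 54–35 kPa: Δp = 190 hPa = 19000 Pa, q̄ = 0.00428 kg/kg → 0.00428 × 19000 / 9.8 = 8.30 mm
PW = 47.91 + 9.47 + 8.30 = 65.68 ≈ 65.7 mm.
Rainfall = ε × PW = 0.4 × 65.7 = 26.3 mm.

PW ≈ 65.7 mm; rainfall ≈ 26.3 mm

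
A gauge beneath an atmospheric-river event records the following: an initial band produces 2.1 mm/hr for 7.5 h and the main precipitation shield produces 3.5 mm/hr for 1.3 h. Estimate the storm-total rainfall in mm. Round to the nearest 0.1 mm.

Total = Σ Rᵢ Δtᵢ = 2.1 × 7.5 + 3.5 × 1.3
      = 15.75 + 4.55 = 20.3 mm.

total ≈ 20.3 mm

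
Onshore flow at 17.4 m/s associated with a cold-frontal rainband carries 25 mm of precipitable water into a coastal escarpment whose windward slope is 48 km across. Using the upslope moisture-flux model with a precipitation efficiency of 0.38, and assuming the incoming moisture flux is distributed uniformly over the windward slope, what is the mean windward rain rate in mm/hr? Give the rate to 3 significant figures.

Incoming column moisture flux per unit ridge length: F = V × PW = 17.4 × 25 = 435 mm·m/s.
Spread over the 48 km slope with efficiency ε = 0.38: R = ε·F/W = 0.38 × 435 / 48000 m = 3.444e-03 mm/s.
R = 3.444e-03 × 3600 = 12.4 mm/hr.

R ≈ 12.4 mm/hr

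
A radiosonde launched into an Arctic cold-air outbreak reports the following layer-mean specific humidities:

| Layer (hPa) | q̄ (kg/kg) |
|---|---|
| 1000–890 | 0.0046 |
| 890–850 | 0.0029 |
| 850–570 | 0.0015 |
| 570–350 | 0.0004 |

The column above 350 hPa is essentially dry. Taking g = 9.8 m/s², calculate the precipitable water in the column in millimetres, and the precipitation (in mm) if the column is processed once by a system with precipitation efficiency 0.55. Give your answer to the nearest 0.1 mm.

PW ≈ 11.5 mm; precipitation ≈ 6.3 mm

Precipitable water is the column-integrated vapour mass per unit area: PW = (1/g) Σ q̄ Δp, with q in kg/kg and Δp in Pa (1 kg/m² of water = 1 mm).
Layer 1000–890 hPa: Δp = 110 hPa = 11000 Pa, q̄ = 0.0046 kg/kg → 0.0046 × 11000 / 9.8 = 5.16 mm
Layer 890–850 hPa: Δp = 40 hPa = 4000 Pa, q̄ = 0.0029 kg/kg → 0.0029 × 4000 / 9.8 = 1.18 mm
Layer 850–570 hPa: Δp = 280 hPa = 28000 Pa, q̄ = 0.0015 kg/kg → 0.0015 × 28000 / 9.8 = 4.29 mm
Layer 570–350 hPa: Δp = 220 hPa = 22000 Pa, q̄ = 0.0004 kg/kg → 0.0004 × 22000 / 9.8 = 0.90 mm
PW = 5.16 + 1.18 + 4.29 + 0.90 = 11.53 ≈ 11.5 mm.
Precipitation = ε × PW = 0.55 × 11.5 = 6.3 mm.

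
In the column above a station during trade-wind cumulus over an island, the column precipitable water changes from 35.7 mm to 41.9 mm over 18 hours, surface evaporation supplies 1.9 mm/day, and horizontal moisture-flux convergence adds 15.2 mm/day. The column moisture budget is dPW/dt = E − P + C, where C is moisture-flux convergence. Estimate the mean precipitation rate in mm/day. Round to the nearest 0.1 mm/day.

P ≈ 8.8 mm/day

dPW/dt = (41.9 − 35.7) mm / (18/24 day) = +8.267 mm/day.
P = E + C − dPW/dt = 1.9 + (15.2) − (+8.267) = 8.8 mm/day.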